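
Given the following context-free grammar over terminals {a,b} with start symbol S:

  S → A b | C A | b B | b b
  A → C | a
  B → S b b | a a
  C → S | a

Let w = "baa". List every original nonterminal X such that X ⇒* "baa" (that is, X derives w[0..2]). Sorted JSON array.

Convert to CNF:
  S -> A T0 | C A | T0 B | T0 T0
  A -> A T0 | C A | T0 B | T0 T0 | a
  B -> S X2 | T1 T1
  C -> A T0 | C A | T0 B | T0 T0 | a
  T0 -> b
  T1 -> a
  X2 -> T0 T0

CYK fill — only the sub-triangle for w[0..2]:
  T[0,0] 'b' = {T0}  orig:{}
  T[1,1] 'a' = {A,C,T1}  orig:{A,C}
  T[2,2] 'a' = {A,C,T1}  orig:{A,C}
  T[0,1] 'ba' = ∅
  T[1,2] 'aa' = {A,B,C,S}
  T[0,2] 'baa' = {A,C,S}

Original NTs in T[0,2] deriving "baa": ["A", "C", "S"]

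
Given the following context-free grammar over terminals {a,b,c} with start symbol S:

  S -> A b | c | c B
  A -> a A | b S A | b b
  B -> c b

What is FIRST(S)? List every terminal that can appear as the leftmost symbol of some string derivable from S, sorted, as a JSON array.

FIRST sets, iterate to fixpoint:
round 1:
  A via A→a A: +{a}
  A via A→b S A: +{b}
  B via B→c b: +{c}
  S via S→A b: +{a,b}
  S via S→c: +{c}
  FIRST(S)={a,b,c}  FIRST(A)={a,b}  FIRST(B)={c}
round 2: (stable)
  FIRST(S)={a,b,c}  FIRST(A)={a,b}  FIRST(B)={c}

FIRST(S) = ["a", "b", "c"]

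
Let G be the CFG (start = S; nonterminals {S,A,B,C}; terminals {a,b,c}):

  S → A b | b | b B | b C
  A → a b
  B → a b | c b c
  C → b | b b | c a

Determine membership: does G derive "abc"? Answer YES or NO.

Convert to CNF:
  S -> A T1 | T1 B | T1 C | b
  A -> T0 T1
  B -> T0 T1 | T2 X3
  C -> T1 T1 | T2 T0 | b
  T0 -> a
  T1 -> b
  T2 -> c
  X3 -> T1 T2

Fill CYK table bottom-up:
  T[0,0] 'a' = {T0}  orig:{}
  T[1,1] 'b' = {C,S,T1}  orig:{C,S}
  T[2,2] 'c' = {T2}  orig:{}
  T[0,1] 'ab' = {A,B}
  T[1,2] 'bc' = {X3}  orig:{}
  T[0,2] 'abc' = ∅

S ∉ T[0,2] ⇒ NO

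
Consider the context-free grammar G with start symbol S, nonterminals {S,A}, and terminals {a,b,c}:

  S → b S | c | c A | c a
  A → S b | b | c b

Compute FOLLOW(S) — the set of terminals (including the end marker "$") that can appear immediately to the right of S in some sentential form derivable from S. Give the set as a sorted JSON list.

Compute FIRST by fixpoint:
round 1:
  A via A→b: +{b}
  A via A→c b: +{c}
  S via S→b S: +{b}
  S via S→c: +{c}
  S: {b,c}  A: {b,c}
round 2: (no change)
  S: {b,c}  A: {b,c}

Compute FOLLOW by fixpoint:
seed FOLLOW(S) with $
iter 1:
  A→S b: FOLLOW(S) ⊇ FIRST(b) = {b}; new: +{b}
  S→c A: FOLLOW(A) ⊇ FOLLOW(S) ⊇ {$,b}; new: +{$,b}
  FOLLOW(S)={$,b}  FOLLOW(A)={$,b}
iter 2: done
  FOLLOW(S)={$,b}  FOLLOW(A)={$,b}

FOLLOW(S) = ["$", "b"]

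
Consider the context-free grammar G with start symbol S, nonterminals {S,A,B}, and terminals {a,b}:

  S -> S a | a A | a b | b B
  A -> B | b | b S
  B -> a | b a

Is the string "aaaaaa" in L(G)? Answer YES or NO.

CNF form of G:
  S -> S T1 | T0 B | T1 A | T1 T0
  A -> T0 S | T0 T1 | a | b
  B -> T0 T1 | a
  T0 -> b
  T1 -> a

CYK fill:
  [0..0]={A,B,T1}  "a"  orig:{A,B}
  [1..1]={A,B,T1}  "a"  orig:{A,B}
  [2..2]={A,B,T1}  "a"  orig:{A,B}
  [3..3]={A,B,T1}  "a"  orig:{A,B}
  [4..4]={A,B,T1}  "a"  orig:{A,B}
  [5..5]={A,B,T1}  "a"  orig:{A,B}
  [0..1]={S}  "aa"
  [1..2]={S}  "aa"
  [2..3]={S}  "aa"
  [3..4]={S}  "aa"
  [4..5]={S}  "aa"
  [0..2]={S}  "aaa"
  [1..3]={S}  "aaa"
  [2..4]={S}  "aaa"
  [3..5]={S}  "aaa"
  [0..3]={S}  "aaaa"
  [1..4]={S}  "aaaa"
  [2..5]={S}  "aaaa"
  [0..4]={S}  "aaaaa"
  [1..5]={S}  "aaaaa"
  [0..5]={S}  "aaaaaa"

S ∈ T[0,5] ⇒ YES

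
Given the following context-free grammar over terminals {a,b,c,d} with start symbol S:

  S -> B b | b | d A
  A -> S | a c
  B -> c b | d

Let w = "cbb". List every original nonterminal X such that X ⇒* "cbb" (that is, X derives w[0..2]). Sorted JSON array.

Convert to CNF:
  S -> B T0 | T3 A | b
  A -> B T0 | T1 T2 | T3 A | b
  B -> T2 T0 | d
  T0 -> b
  T1 -> a
  T2 -> c
  T3 -> d

Fill CYK table bottom-up (cells [i..j] with 0 ≤ i ≤ j ≤ 2 only):
  [0..0]={T2}  "c"  orig:{}
  [1..1]={A,S,T0}  "b"  orig:{A,S}
  [2..2]={A,S,T0}  "b"  orig:{A,S}
  [0..1]={B}  "cb"
  [1..2]=∅  "bb"
  [0..2]={A,S}  "cbb"

Original NTs in T[0,2] deriving "cbb": ["A", "S"]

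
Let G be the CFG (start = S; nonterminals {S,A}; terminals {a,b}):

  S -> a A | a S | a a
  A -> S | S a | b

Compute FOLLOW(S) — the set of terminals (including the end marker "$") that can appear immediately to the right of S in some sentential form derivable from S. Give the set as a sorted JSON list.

Compute FIRST by fixpoint:
pass 1:
  A via A→b: +{b}
  S via S→a A: +{a}
  FIRST[S]={a}  FIRST[A]={b}
pass 2:
  A via A→S: +{a}
  FIRST[S]={a}  FIRST[A]={a,b}
pass 3: (no change)
  FIRST[S]={a}  FIRST[A]={a,b}

FOLLOW sets:
initialize: $ ∈ FOLLOW(S)
[1]
  A→S a: FOLLOW(S) ⊇ FIRST(a) = {a}; new: +{a}
  S→a A: FOLLOW(A) ⊇ FOLLOW(S) ⊇ {$,a}; new: +{$,a}
  FOLLOW(S)={$,a}  FOLLOW(A)={$,a}
[2] done
  FOLLOW(S)={$,a}  FOLLOW(A)={$,a}

FOLLOW(S) = ["$", "a"]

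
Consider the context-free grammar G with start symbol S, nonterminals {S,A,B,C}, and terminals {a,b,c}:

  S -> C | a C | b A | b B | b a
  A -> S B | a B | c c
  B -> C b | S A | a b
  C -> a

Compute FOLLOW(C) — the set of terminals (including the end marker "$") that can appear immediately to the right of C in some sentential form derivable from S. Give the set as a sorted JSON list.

FIRST iteration:
round 1:
  A via A→a B: +{a}
  A via A→c c: +{c}
  B via B→a b: +{a}
  C via C→a: +{a}
  S via S→C: +{a}
  S via S→b A: +{b}
  S: {a,b}  A: {a,c}  B: {a}  C: {a}
round 2:
  A via A→S B: +{b}
  B via B→S A: +{b}
  S: {a,b}  A: {a,b,c}  B: {a,b}  C: {a}
round 3: — fixpoint
  S: {a,b}  A: {a,b,c}  B: {a,b}  C: {a}

FOLLOW sets:
FOLLOW(S) := {$}
round 1:
  A→S B: FOLLOW(S) ⊇ FIRST(B) = {a,b}; new: +{a,b}
  B→C b: FOLLOW(C) ⊇ FIRST(b) = {b}; new: +{b}
  B→S A: FOLLOW(S) ⊇ FIRST(A) = {a,b,c}; new: +{c}
  S→C: FOLLOW(C) ⊇ FOLLOW(S) ⊇ {$,a,b,c}; new: +{$,a,c}
  S→b A: FOLLOW(A) ⊇ FOLLOW(S) ⊇ {$,a,b,c}; new: +{$,a,b,c}
  S→b B: FOLLOW(B) ⊇ FOLLOW(S) ⊇ {$,a,b,c}; new: +{$,a,b,c}
  S: {$,a,b,c}  A: {$,a,b,c}  B: {$,a,b,c}  C: {$,a,b,c}
round 2: done
  S: {$,a,b,c}  A: {$,a,b,c}  B: {$,a,b,c}  C: {$,a,b,c}

FOLLOW(C) = ["$", "a", "b", "c"]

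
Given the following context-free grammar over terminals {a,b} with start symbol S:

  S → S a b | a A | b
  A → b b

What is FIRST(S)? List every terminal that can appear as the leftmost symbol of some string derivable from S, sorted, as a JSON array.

FIRST iteration:
round 1:
  A via A→b b: +{b}
  S via S→a A: +{a}
  S via S→b: +{b}
  FIRST[S]={a,b}  FIRST[A]={b}
round 2: (stable)
  FIRST[S]={a,b}  FIRST[A]={b}

FIRST(S) = ["a", "b"]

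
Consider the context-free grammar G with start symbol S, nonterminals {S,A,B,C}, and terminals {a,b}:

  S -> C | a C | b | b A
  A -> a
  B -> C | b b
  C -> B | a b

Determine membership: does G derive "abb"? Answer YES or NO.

CNF form of G:
  S -> T0 C | T0 T1 | T1 A | T1 T1 | b
  A -> a
  B -> T0 T1 | T1 T1
  C -> T0 T1 | T1 T1
  T0 -> a
  T1 -> b

Fill CYK table bottom-up:
  [0..0]={A,T0}  "a"  orig:{A}
  [1..1]={S,T1}  "b"  orig:{S}
  [2..2]={S,T1}  "b"  orig:{S}
  [0..1]={B,C,S}  "ab"
  [1..2]={B,C,S}  "bb"
  [0..2]={S}  "abb"

S ∈ T[0,2] ⇒ YES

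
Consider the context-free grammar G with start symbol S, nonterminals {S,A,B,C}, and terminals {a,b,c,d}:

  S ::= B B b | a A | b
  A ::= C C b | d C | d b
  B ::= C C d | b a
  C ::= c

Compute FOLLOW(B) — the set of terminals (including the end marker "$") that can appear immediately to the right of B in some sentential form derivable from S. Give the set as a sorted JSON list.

FIRST sets, iterate to fixpoint:
pass 1:
  A via A→d C: +{d}
  B via B→b a: +{b}
  C via C→c: +{c}
  S via S→B B b: +{b}
  S via S→a A: +{a}
  FIRST(S)={a,b}  FIRST(A)={d}  FIRST(B)={b}  FIRST(C)={c}
pass 2:
  A via A→C C b: +{c}
  B via B→C C d: +{c}
  S via S→B B b: +{c}
  FIRST(S)={a,b,c}  FIRST(A)={c,d}  FIRST(B)={b,c}  FIRST(C)={c}
pass 3: (no change)
  FIRST(S)={a,b,c}  FIRST(A)={c,d}  FIRST(B)={b,c}  FIRST(C)={c}

FOLLOW iteration:
seed FOLLOW(S) with $
iter 1:
  A→C C b: FOLLOW(C) ⊇ FIRST(C) = {c}; new: +{c}
  A→C C b: FOLLOW(C) ⊇ FIRST(b) = {b}; new: +{b}
  B→C C d: FOLLOW(C) ⊇ FIRST(d) = {d}; new: +{d}
  S→B B b: FOLLOW(B) ⊇ FIRST(B) = {b,c}; new: +{b,c}
  S→a A: FOLLOW(A) ⊇ FOLLOW(S) ⊇ {$}; new: +{$}
  FOLLOW(S)={$}  FOLLOW(A)={$}  FOLLOW(B)={b,c}  FOLLOW(C)={b,c,d}
iter 2:
  A→d C: FOLLOW(C) ⊇ FOLLOW(A) ⊇ {$}; new: +{$}
  FOLLOW(S)={$}  FOLLOW(A)={$}  FOLLOW(B)={b,c}  FOLLOW(C)={$,b,c,d}
iter 3: (stable)
  FOLLOW(S)={$}  FOLLOW(A)={$}  FOLLOW(B)={b,c}  FOLLOW(C)={$,b,c,d}

FOLLOW(B) = ["b", "c"]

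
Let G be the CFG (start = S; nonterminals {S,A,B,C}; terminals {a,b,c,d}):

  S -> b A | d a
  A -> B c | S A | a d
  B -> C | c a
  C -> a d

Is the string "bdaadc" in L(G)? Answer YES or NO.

CNF form of G:
  S -> T2 T1 | T3 A
  A -> B T0 | S A | T1 T2
  B -> T0 T1 | T1 T2
  C -> T1 T2
  T0 -> c
  T1 -> a
  T2 -> d
  T3 -> b

Fill CYK table bottom-up:
  cell(0,0) b: {T3}  orig:{}
  cell(1,1) d: {T2}  orig:{}
  cell(2,2) a: {T1}  orig:{}
  cell(3,3) a: {T1}  orig:{}
  cell(4,4) d: {T2}  orig:{}
  cell(5,5) c: {T0}  orig:{}
  cell(0,1) bd: ∅
  cell(1,2) da: {S}
  cell(2,3) aa: ∅
  cell(3,4) ad: {A,B,C}
  cell(4,5) dc: ∅
  cell(0,2) bda: ∅
  cell(1,3) daa: ∅
  cell(2,4) aad: ∅
  cell(3,5) adc: {A}
  cell(0,3) bdaa: ∅
  cell(1,4) daad: {A}
  cell(2,5) aadc: ∅
  cell(0,4) bdaad: {S}
  cell(1,5) daadc: {A}
  cell(0,5) bdaadc: {S}

S ∈ T[0,5] ⇒ YES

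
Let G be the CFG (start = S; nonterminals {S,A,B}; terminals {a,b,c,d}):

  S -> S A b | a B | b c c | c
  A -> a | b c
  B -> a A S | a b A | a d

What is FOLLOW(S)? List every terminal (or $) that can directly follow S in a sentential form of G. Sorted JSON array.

Compute FIRST by fixpoint:
round 1:
  A via A→a: +{a}
  A via A→b c: +{b}
  B via B→a A S: +{a}
  S via S→a B: +{a}
  S via S→b c c: +{b}
  S via S→c: +{c}
  FIRST[S]={a,b,c}  FIRST[A]={a,b}  FIRST[B]={a}
round 2: (stable)
  FIRST[S]={a,b,c}  FIRST[A]={a,b}  FIRST[B]={a}

FOLLOW iteration:
initialize: $ ∈ FOLLOW(S)
pass 1:
  B→a A S: FOLLOW(A) ⊇ FIRST(S) = {a,b,c}; new: +{a,b,c}
  S→S A b: FOLLOW(S) ⊇ FIRST(A) = {a,b}; new: +{a,b}
  S→a B: FOLLOW(B) ⊇ FOLLOW(S) ⊇ {$,a,b}; new: +{$,a,b}
  FOLLOW[S]={$,a,b}  FOLLOW[A]={a,b,c}  FOLLOW[B]={$,a,b}
pass 2:
  B→a b A: FOLLOW(A) ⊇ FOLLOW(B) ⊇ {$,a,b}; new: +{$}
  FOLLOW[S]={$,a,b}  FOLLOW[A]={$,a,b,c}  FOLLOW[B]={$,a,b}
pass 3: (no change)
  FOLLOW[S]={$,a,b}  FOLLOW[A]={$,a,b,c}  FOLLOW[B]={$,a,b}

FOLLOW(S) = ["$", "a", "b"]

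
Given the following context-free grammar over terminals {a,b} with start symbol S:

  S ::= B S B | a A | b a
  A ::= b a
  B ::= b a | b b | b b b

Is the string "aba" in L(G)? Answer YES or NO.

CNF form of G:
  S -> B X3 | T0 T1 | T1 A
  A -> T0 T1
  B -> T0 T0 | T0 T1 | T0 X2
  T0 -> b
  T1 -> a
  X2 -> T0 T0
  X3 -> S B

Fill CYK table bottom-up:
  [0..0]={T1}  "a"  orig:{}
  [1..1]={T0}  "b"  orig:{}
  [2..2]={T1}  "a"  orig:{}
  [0..1]=∅  "ab"
  [1..2]={A,B,S}  "ba"
  [0..2]={S}  "aba"

S ∈ T[0,2] ⇒ YES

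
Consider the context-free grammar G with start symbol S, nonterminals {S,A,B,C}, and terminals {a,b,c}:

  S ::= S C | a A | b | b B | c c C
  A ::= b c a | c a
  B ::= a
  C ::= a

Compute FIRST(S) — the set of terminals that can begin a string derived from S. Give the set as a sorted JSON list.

FIRST sets, iterate to fixpoint:
iter 1:
  A via A→b c a: +{b}
  A via A→c a: +{c}
  B via B→a: +{a}
  C via C→a: +{a}
  S via S→a A: +{a}
  S via S→b: +{b}
  S via S→c c C: +{c}
  FIRST(S)={a,b,c}  FIRST(A)={b,c}  FIRST(B)={a}  FIRST(C)={a}
iter 2: (stable)
  FIRST(S)={a,b,c}  FIRST(A)={b,c}  FIRST(B)={a}  FIRST(C)={a}

FIRST(S) = ["a", "b", "c"]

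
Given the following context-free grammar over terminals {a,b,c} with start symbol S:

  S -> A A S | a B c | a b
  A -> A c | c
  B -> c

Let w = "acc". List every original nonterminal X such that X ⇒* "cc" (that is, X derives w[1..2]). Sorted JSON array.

CNF form of G:
  S -> A X3 | T1 T2 | T1 X4
  A -> A T0 | c
  B -> c
  T0 -> c
  T1 -> a
  T2 -> b
  X3 -> A S
  X4 -> B T0

CYK table (by increasing span) (cells [i..j] with 1 ≤ i ≤ j ≤ 2 only):
  cell(1,1) c: {A,B,T0}  orig:{A,B}
  cell(2,2) c: {A,B,T0}  orig:{A,B}
  cell(1,2) cc: {A,X4}  orig:{A}

Original NTs in T[1,2] deriving "cc": ["A"]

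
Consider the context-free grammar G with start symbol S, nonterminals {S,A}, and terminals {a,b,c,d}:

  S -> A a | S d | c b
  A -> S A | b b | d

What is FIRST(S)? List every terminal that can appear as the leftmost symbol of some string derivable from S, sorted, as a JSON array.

FIRST iteration:
pass 1:
  A via A→b b: +{b}
  A via A→d: +{d}
  S via S→A a: +{b,d}
  S via S→c b: +{c}
  FIRST(S)={b,c,d}  FIRST(A)={b,d}
pass 2:
  A via A→S A: +{c}
  FIRST(S)={b,c,d}  FIRST(A)={b,c,d}
pass 3: — fixpoint
  FIRST(S)={b,c,d}  FIRST(A)={b,c,d}

FIRST(S) = ["b", "c", "d"]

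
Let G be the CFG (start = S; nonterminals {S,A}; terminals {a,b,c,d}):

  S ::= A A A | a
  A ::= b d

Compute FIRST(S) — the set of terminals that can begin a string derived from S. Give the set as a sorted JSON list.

Compute FIRST by fixpoint:
[1]
  A via A→b d: +{b}
  S via S→A A A: +{b}
  S via S→a: +{a}
  S: {a,b}  A: {b}
[2] — fixpoint
  S: {a,b}  A: {b}

FIRST(S) = ["a", "b"]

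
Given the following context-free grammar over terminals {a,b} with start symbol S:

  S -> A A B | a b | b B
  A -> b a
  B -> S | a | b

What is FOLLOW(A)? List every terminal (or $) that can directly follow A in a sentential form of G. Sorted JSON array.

Compute FIRST by fixpoint:
round 1:
  A via A→b a: +{b}
  B via B→a: +{a}
  B via B→b: +{b}
  S via S→A A B: +{b}
  S via S→a b: +{a}
  FIRST(S)={a,b}  FIRST(A)={b}  FIRST(B)={a,b}
round 2: (stable)
  FIRST(S)={a,b}  FIRST(A)={b}  FIRST(B)={a,b}

FOLLOW iteration:
seed FOLLOW(S) with $
[1]
  S→A A B: FOLLOW(A) ⊇ FIRST(A) = {b}; new: +{b}
  S→A A B: FOLLOW(A) ⊇ FIRST(B) = {a,b}; new: +{a}
  S→A A B: FOLLOW(B) ⊇ FOLLOW(S) ⊇ {$}; new: +{$}
  FOLLOW(S)={$}  FOLLOW(A)={a,b}  FOLLOW(B)={$}
[2] (stable)
  FOLLOW(S)={$}  FOLLOW(A)={a,b}  FOLLOW(B)={$}

FOLLOW(A) = ["a", "b"]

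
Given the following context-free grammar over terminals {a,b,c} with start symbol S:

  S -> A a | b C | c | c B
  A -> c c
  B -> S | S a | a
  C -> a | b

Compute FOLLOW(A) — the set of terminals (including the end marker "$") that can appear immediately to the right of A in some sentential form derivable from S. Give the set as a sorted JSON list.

Compute FIRST by fixpoint:
[1]
  A via A→c c: +{c}
  B via B→a: +{a}
  C via C→a: +{a}
  C via C→b: +{b}
  S via S→A a: +{c}
  S via S→b C: +{b}
  S: {b,c}  A: {c}  B: {a}  C: {a,b}
[2]
  B via B→S: +{b,c}
  S: {b,c}  A: {c}  B: {a,b,c}  C: {a,b}
[3] (no change)
  S: {b,c}  A: {c}  B: {a,b,c}  C: {a,b}

Compute FOLLOW by fixpoint:
seed FOLLOW(S) with $
[1]
  B→S a: FOLLOW(S) ⊇ FIRST(a) = {a}; new: +{a}
  S→A a: FOLLOW(A) ⊇ FIRST(a) = {a}; new: +{a}
  S→b C: FOLLOW(C) ⊇ FOLLOW(S) ⊇ {$,a}; new: +{$,a}
  S→c B: FOLLOW(B) ⊇ FOLLOW(S) ⊇ {$,a}; new: +{$,a}
  FOLLOW[S]={$,a}  FOLLOW[A]={a}  FOLLOW[B]={$,a}  FOLLOW[C]={$,a}
[2] (stable)
  FOLLOW[S]={$,a}  FOLLOW[A]={a}  FOLLOW[B]={$,a}  FOLLOW[C]={$,a}

FOLLOW(A) = ["a"]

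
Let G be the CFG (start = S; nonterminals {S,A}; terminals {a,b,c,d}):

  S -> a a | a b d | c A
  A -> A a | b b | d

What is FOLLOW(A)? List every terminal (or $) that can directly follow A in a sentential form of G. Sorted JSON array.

FIRST iteration:
round 1:
  A via A→b b: +{b}
  A via A→d: +{d}
  S via S→a a: +{a}
  S via S→c A: +{c}
  FIRST(S)={a,c}  FIRST(A)={b,d}
round 2: — fixpoint
  FIRST(S)={a,c}  FIRST(A)={b,d}

FOLLOW iteration:
FOLLOW(S) := {$}
pass 1:
  A→A a: FOLLOW(A) ⊇ FIRST(a) = {a}; new: +{a}
  S→c A: FOLLOW(A) ⊇ FOLLOW(S) ⊇ {$}; new: +{$}
  FOLLOW(S)={$}  FOLLOW(A)={$,a}
pass 2: (no change)
  FOLLOW(S)={$}  FOLLOW(A)={$,a}

FOLLOW(A) = ["$", "a"]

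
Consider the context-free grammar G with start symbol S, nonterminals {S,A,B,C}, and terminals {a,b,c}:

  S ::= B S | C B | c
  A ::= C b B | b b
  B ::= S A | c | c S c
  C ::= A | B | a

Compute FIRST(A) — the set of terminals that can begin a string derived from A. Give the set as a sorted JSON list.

Compute FIRST by fixpoint:
pass 1:
  A via A→b b: +{b}
  B via B→c: +{c}
  C via C→A: +{b}
  C via C→B: +{c}
  C via C→a: +{a}
  S via S→B S: +{c}
  S via S→C B: +{a,b}
  FIRST(S)={a,b,c}  FIRST(A)={b}  FIRST(B)={c}  FIRST(C)={a,b,c}
pass 2:
  A via A→C b B: +{a,c}
  B via B→S A: +{a,b}
  FIRST(S)={a,b,c}  FIRST(A)={a,b,c}  FIRST(B)={a,b,c}  FIRST(C)={a,b,c}
pass 3: — fixpoint
  FIRST(S)={a,b,c}  FIRST(A)={a,b,c}  FIRST(B)={a,b,c}  FIRST(C)={a,b,c}

FIRST(A) = ["a", "b", "c"]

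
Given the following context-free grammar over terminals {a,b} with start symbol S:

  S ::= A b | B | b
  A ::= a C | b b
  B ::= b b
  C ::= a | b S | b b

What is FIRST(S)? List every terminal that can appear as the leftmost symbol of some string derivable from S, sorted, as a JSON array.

Compute FIRST by fixpoint:
[1]
  A via A→a C: +{a}
  A via A→b b: +{b}
  B via B→b b: +{b}
  C via C→a: +{a}
  C via C→b S: +{b}
  S via S→A b: +{a,b}
  FIRST(S)={a,b}  FIRST(A)={a,b}  FIRST(B)={b}  FIRST(C)={a,b}
[2] (no change)
  FIRST(S)={a,b}  FIRST(A)={a,b}  FIRST(B)={b}  FIRST(C)={a,b}

FIRST(S) = ["a", "b"]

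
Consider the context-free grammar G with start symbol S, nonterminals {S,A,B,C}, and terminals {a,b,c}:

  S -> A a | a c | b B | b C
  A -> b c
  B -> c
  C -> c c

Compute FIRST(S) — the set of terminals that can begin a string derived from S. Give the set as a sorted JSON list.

Compute FIRST by fixpoint:
round 1:
  A via A→b c: +{b}
  B via B→c: +{c}
  C via C→c c: +{c}
  S via S→A a: +{b}
  S via S→a c: +{a}
  FIRST[S]={a,b}  FIRST[A]={b}  FIRST[B]={c}  FIRST[C]={c}
round 2: — fixpoint
  FIRST[S]={a,b}  FIRST[A]={b}  FIRST[B]={c}  FIRST[C]={c}

FIRST(S) = ["a", "b"]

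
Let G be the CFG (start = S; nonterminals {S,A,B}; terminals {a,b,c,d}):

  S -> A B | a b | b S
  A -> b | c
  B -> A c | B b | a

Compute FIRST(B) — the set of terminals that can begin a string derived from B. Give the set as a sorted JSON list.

FIRST sets, iterate to fixpoint:
[1]
  A via A→b: +{b}
  A via A→c: +{c}
  B via B→A c: +{b,c}
  B via B→a: +{a}
  S via S→A B: +{b,c}
  S via S→a b: +{a}
  FIRST(S)={a,b,c}  FIRST(A)={b,c}  FIRST(B)={a,b,c}
[2] done
  FIRST(S)={a,b,c}  FIRST(A)={b,c}  FIRST(B)={a,b,c}

FIRST(B) = ["a", "b", "c"]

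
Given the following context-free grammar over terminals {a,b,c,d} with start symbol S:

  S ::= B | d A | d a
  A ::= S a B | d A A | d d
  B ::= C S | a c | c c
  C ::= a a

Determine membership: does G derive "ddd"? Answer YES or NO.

CNF form of G:
  S -> C S | T0 T2 | T1 A | T1 T0 | T2 T2
  A -> S X3 | T1 T1 | T1 X4
  B -> C S | T0 T2 | T2 T2
  C -> T0 T0
  T0 -> a
  T1 -> d
  T2 -> c
  X3 -> T0 B
  X4 -> A A

CYK table (by increasing span):
  T[0,0] 'd' = {T1}  orig:{}
  T[1,1] 'd' = {T1}  orig:{}
  T[2,2] 'd' = {T1}  orig:{}
  T[0,1] 'dd' = {A}
  T[1,2] 'dd' = {A}
  T[0,2] 'ddd' = {S}

S ∈ T[0,2] ⇒ YES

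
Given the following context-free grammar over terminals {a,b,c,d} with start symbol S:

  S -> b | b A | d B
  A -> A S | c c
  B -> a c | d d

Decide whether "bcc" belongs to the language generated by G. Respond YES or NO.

CNF form of G:
  S -> T2 B | T3 A | b
  A -> A S | T0 T0
  B -> T1 T0 | T2 T2
  T0 -> c
  T1 -> a
  T2 -> d
  T3 -> b

Fill CYK table bottom-up:
  [0..0]={S,T3}  "b"  orig:{S}
  [1..1]={T0}  "c"  orig:{}
  [2..2]={T0}  "c"  orig:{}
  [0..1]=∅  "bc"
  [1..2]={A}  "cc"
  [0..2]={S}  "bcc"

S ∈ T[0,2] ⇒ YES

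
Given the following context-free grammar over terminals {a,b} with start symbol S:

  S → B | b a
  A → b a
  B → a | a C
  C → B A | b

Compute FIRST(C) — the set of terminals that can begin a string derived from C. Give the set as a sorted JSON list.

Compute FIRST by fixpoint:
iter 1:
  A via A→b a: +{b}
  B via B→a: +{a}
  C via C→B A: +{a}
  C via C→b: +{b}
  S via S→B: +{a}
  S via S→b a: +{b}
  S: {a,b}  A: {b}  B: {a}  C: {a,b}
iter 2: (stable)
  S: {a,b}  A: {b}  B: {a}  C: {a,b}

FIRST(C) = ["a", "b"]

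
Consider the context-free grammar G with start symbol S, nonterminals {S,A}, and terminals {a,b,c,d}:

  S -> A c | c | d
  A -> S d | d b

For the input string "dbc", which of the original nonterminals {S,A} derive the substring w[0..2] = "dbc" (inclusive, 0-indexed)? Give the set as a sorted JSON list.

Convert to CNF:
  S -> A T2 | c | d
  A -> S T0 | T0 T1
  T0 -> d
  T1 -> b
  T2 -> c

CYK fill, restricted to cells inside w[0..2]:
  cell(0,0) d: {S,T0}  orig:{S}
  cell(1,1) b: {T1}  orig:{}
  cell(2,2) c: {S,T2}  orig:{S}
  cell(0,1) db: {A}
  cell(1,2) bc: ∅
  cell(0,2) dbc: {S}

Original NTs in T[0,2] deriving "dbc": ["S"]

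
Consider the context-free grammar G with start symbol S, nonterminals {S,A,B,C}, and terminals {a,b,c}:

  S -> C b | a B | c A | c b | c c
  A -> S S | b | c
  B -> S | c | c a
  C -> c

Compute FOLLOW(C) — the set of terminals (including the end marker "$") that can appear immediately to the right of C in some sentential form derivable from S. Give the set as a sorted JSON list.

FIRST sets, iterate to fixpoint:
iter 1:
  A via A→b: +{b}
  A via A→c: +{c}
  B via B→c: +{c}
  C via C→c: +{c}
  S via S→C b: +{c}
  S via S→a B: +{a}
  FIRST(S)={a,c}  FIRST(A)={b,c}  FIRST(B)={c}  FIRST(C)={c}
iter 2:
  A via A→S S: +{a}
  B via B→S: +{a}
  FIRST(S)={a,c}  FIRST(A)={a,b,c}  FIRST(B)={a,c}  FIRST(C)={c}
iter 3: — fixpoint
  FIRST(S)={a,c}  FIRST(A)={a,b,c}  FIRST(B)={a,c}  FIRST(C)={c}

FOLLOW iteration:
seed FOLLOW(S) with $
[1]
  A→S S: FOLLOW(S) ⊇ FIRST(S) = {a,c}; new: +{a,c}
  S→C b: FOLLOW(C) ⊇ FIRST(b) = {b}; new: +{b}
  S→a B: FOLLOW(B) ⊇ FOLLOW(S) ⊇ {$,a,c}; new: +{$,a,c}
  S→c A: FOLLOW(A) ⊇ FOLLOW(S) ⊇ {$,a,c}; new: +{$,a,c}
  FOLLOW[S]={$,a,c}  FOLLOW[A]={$,a,c}  FOLLOW[B]={$,a,c}  FOLLOW[C]={b}
[2] done
  FOLLOW[S]={$,a,c}  FOLLOW[A]={$,a,c}  FOLLOW[B]={$,a,c}  FOLLOW[C]={b}

FOLLOW(C) = ["b"]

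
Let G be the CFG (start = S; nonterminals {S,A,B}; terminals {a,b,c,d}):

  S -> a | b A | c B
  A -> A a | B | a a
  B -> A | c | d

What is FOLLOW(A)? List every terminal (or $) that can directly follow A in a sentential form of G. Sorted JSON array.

FIRST sets, iterate to fixpoint:
iter 1:
  A via A→a a: +{a}
  B via B→A: +{a}
  B via B→c: +{c}
  B via B→d: +{d}
  S via S→a: +{a}
  S via S→b A: +{b}
  S via S→c B: +{c}
  FIRST(S)={a,b,c}  FIRST(A)={a}  FIRST(B)={a,c,d}
iter 2:
  A via A→B: +{c,d}
  FIRST(S)={a,b,c}  FIRST(A)={a,c,d}  FIRST(B)={a,c,d}
iter 3: done
  FIRST(S)={a,b,c}  FIRST(A)={a,c,d}  FIRST(B)={a,c,d}

Compute FOLLOW by fixpoint:
initialize: $ ∈ FOLLOW(S)
round 1:
  A→A a: FOLLOW(A) ⊇ FIRST(a) = {a}; new: +{a}
  A→B: FOLLOW(B) ⊇ FOLLOW(A) ⊇ {a}; new: +{a}
  S→b A: FOLLOW(A) ⊇ FOLLOW(S) ⊇ {$}; new: +{$}
  S→c B: FOLLOW(B) ⊇ FOLLOW(S) ⊇ {$}; new: +{$}
  S: {$}  A: {$,a}  B: {$,a}
round 2: (stable)
  S: {$}  A: {$,a}  B: {$,a}

FOLLOW(A) = ["$", "a"]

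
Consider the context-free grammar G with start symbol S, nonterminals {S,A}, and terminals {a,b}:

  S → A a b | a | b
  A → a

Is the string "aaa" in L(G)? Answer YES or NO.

CNF form of G:
  S -> A X2 | a | b
  A -> a
  T0 -> a
  T1 -> b
  X2 -> T0 T1

Fill CYK table bottom-up:
  T[0,0] 'a' = {A,S,T0}  orig:{A,S}
  T[1,1] 'a' = {A,S,T0}  orig:{A,S}
  T[2,2] 'a' = {A,S,T0}  orig:{A,S}
  T[0,1] 'aa' = ∅
  T[1,2] 'aa' = ∅
  T[0,2] 'aaa' = ∅

S ∉ T[0,2] ⇒ NO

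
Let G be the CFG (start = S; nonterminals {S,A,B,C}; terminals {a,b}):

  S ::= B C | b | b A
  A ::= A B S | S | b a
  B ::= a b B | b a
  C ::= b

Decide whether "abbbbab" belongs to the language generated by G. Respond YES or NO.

Convert to CNF:
  S -> B C | T0 A | b
  A -> A X2 | B C | T0 A | T0 T1 | b
  B -> T0 T1 | T1 X3
  C -> b
  T0 -> b
  T1 -> a
  X2 -> B S
  X3 -> T0 B

CYK fill:
  [0..0]={T1}  "a"  orig:{}
  [1..1]={A,C,S,T0}  "b"  orig:{A,C,S}
  [2..2]={A,C,S,T0}  "b"  orig:{A,C,S}
  [3..3]={A,C,S,T0}  "b"  orig:{A,C,S}
  [4..4]={A,C,S,T0}  "b"  orig:{A,C,S}
  [5..5]={T1}  "a"  orig:{}
  [6..6]={A,C,S,T0}  "b"  orig:{A,C,S}
  [0..1]=∅  "ab"
  [1..2]={A,S}  "bb"
  [2..3]={A,S}  "bb"
  [3..4]={A,S}  "bb"
  [4..5]={A,B}  "ba"
  [5..6]=∅  "ab"
  [0..2]=∅  "abb"
  [1..3]={A,S}  "bbb"
  [2..4]={A,S}  "bbb"
  [3..5]={A,S,X3}  "bba"  orig:{A,S}
  [4..6]={A,S,X2}  "bab"  orig:{A,S}
  [0..3]=∅  "abbb"
  [1..4]={A,S}  "bbbb"
  [2..5]={A,S}  "bbba"
  [3..6]={A,S}  "bbab"
  [0..4]=∅  "abbbb"
  [1..5]={A,S}  "bbbba"
  [2..6]={A,S}  "bbbab"
  [0..5]=∅  "abbbba"
  [1..6]={A,S}  "bbbbab"
  [0..6]=∅  "abbbbab"

S ∉ T[0,6] ⇒ NO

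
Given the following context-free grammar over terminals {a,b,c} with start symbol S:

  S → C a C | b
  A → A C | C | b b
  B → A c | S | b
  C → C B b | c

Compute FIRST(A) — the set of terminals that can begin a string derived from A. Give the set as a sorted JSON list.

Compute FIRST by fixpoint:
iter 1:
  A via A→b b: +{b}
  B via B→A c: +{b}
  C via C→c: +{c}
  S via S→C a C: +{c}
  S via S→b: +{b}
  FIRST(S)={b,c}  FIRST(A)={b}  FIRST(B)={b}  FIRST(C)={c}
iter 2:
  A via A→C: +{c}
  B via B→A c: +{c}
  FIRST(S)={b,c}  FIRST(A)={b,c}  FIRST(B)={b,c}  FIRST(C)={c}
iter 3: done
  FIRST(S)={b,c}  FIRST(A)={b,c}  FIRST(B)={b,c}  FIRST(C)={c}

FIRST(A) = ["b", "c"]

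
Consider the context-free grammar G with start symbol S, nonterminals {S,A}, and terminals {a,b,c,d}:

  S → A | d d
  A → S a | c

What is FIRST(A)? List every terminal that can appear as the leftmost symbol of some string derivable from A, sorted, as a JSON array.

FIRST sets, iterate to fixpoint:
iter 1:
  A via A→c: +{c}
  S via S→A: +{c}
  S via S→d d: +{d}
  FIRST[S]={c,d}  FIRST[A]={c}
iter 2:
  A via A→S a: +{d}
  FIRST[S]={c,d}  FIRST[A]={c,d}
iter 3: (no change)
  FIRST[S]={c,d}  FIRST[A]={c,d}

FIRST(A) = ["c", "d"]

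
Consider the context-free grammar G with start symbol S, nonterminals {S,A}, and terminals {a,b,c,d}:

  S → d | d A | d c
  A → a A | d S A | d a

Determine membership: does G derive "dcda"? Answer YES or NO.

CNF form of G:
  S -> T1 A | T1 T2 | d
  A -> T0 A | T1 T0 | T1 X3
  T0 -> a
  T1 -> d
  T2 -> c
  X3 -> S A

CYK table (by increasing span):
  cell(0,0) d: {S,T1}  orig:{S}
  cell(1,1) c: {T2}  orig:{}
  cell(2,2) d: {S,T1}  orig:{S}
  cell(3,3) a: {T0}  orig:{}
  cell(0,1) dc: {S}
  cell(1,2) cd: ∅
  cell(2,3) da: {A}
  cell(0,2) dcd: ∅
  cell(1,3) cda: ∅
  cell(0,3) dcda: {X3}  orig:{}

S ∉ T[0,3] ⇒ NO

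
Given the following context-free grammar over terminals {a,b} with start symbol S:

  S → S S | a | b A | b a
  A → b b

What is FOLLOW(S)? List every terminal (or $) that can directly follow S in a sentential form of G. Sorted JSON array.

FIRST iteration:
round 1:
  A via A→b b: +{b}
  S via S→a: +{a}
  S via S→b A: +{b}
  S: {a,b}  A: {b}
round 2: (stable)
  S: {a,b}  A: {b}

FOLLOW sets:
initialize: $ ∈ FOLLOW(S)
iter 1:
  S→S S: FOLLOW(S) ⊇ FIRST(S) = {a,b}; new: +{a,b}
  S→b A: FOLLOW(A) ⊇ FOLLOW(S) ⊇ {$,a,b}; new: +{$,a,b}
  S: {$,a,b}  A: {$,a,b}
iter 2: (stable)
  S: {$,a,b}  A: {$,a,b}

FOLLOW(S) = ["$", "a", "b"]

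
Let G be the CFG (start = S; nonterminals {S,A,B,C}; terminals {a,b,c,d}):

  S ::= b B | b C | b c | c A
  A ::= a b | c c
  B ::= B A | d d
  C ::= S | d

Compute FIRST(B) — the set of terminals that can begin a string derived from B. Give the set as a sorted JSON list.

FIRST iteration:
[1]
  A via A→a b: +{a}
  A via A→c c: +{c}
  B via B→d d: +{d}
  C via C→d: +{d}
  S via S→b B: +{b}
  S via S→c A: +{c}
  S: {b,c}  A: {a,c}  B: {d}  C: {d}
[2]
  C via C→S: +{b,c}
  S: {b,c}  A: {a,c}  B: {d}  C: {b,c,d}
[3] — fixpoint
  S: {b,c}  A: {a,c}  B: {d}  C: {b,c,d}

FIRST(B) = ["d"]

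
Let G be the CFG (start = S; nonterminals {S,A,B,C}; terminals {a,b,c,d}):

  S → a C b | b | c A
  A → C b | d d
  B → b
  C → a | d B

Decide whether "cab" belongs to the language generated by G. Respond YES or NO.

CNF form of G:
  S -> T2 X4 | T3 A | b
  A -> C T0 | T1 T1
  B -> b
  C -> T1 B | a
  T0 -> b
  T1 -> d
  T2 -> a
  T3 -> c
  X4 -> C T0

Fill CYK table bottom-up:
  cell(0,0) c: {T3}  orig:{}
  cell(1,1) a: {C,T2}  orig:{C}
  cell(2,2) b: {B,S,T0}  orig:{B,S}
  cell(0,1) ca: ∅
  cell(1,2) ab: {A,X4}  orig:{A}
  cell(0,2) cab: {S}

S ∈ T[0,2] ⇒ YES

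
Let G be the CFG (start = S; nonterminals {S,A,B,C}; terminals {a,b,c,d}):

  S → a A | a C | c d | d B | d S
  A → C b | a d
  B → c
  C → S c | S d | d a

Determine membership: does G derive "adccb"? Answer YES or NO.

Convert to CNF:
  S -> T1 A | T1 C | T2 B | T2 S | T3 T2
  A -> C T0 | T1 T2
  B -> c
  C -> S T2 | S T3 | T2 T1
  T0 -> b
  T1 -> a
  T2 -> d
  T3 -> c

CYK fill:
  T[0,0] 'a' = {T1}  orig:{}
  T[1,1] 'd' = {T2}  orig:{}
  T[2,2] 'c' = {B,T3}  orig:{B}
  T[3,3] 'c' = {B,T3}  orig:{B}
  T[4,4] 'b' = {T0}  orig:{}
  T[0,1] 'ad' = {A}
  T[1,2] 'dc' = {S}
  T[2,3] 'cc' = ∅
  T[3,4] 'cb' = ∅
  T[0,2] 'adc' = ∅
  T[1,3] 'dcc' = {C}
  T[2,4] 'ccb' = ∅
  T[0,3] 'adcc' = {S}
  T[1,4] 'dccb' = {A}
  T[0,4] 'adccb' = {S}

S ∈ T[0,4] ⇒ YES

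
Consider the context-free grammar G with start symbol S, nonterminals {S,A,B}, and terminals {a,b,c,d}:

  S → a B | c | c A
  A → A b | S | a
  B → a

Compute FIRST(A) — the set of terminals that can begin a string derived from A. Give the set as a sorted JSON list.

FIRST iteration:
[1]
  A via A→a: +{a}
  B via B→a: +{a}
  S via S→a B: +{a}
  S via S→c: +{c}
  FIRST[S]={a,c}  FIRST[A]={a}  FIRST[B]={a}
[2]
  A via A→S: +{c}
  FIRST[S]={a,c}  FIRST[A]={a,c}  FIRST[B]={a}
[3] (stable)
  FIRST[S]={a,c}  FIRST[A]={a,c}  FIRST[B]={a}

FIRST(A) = ["a", "c"]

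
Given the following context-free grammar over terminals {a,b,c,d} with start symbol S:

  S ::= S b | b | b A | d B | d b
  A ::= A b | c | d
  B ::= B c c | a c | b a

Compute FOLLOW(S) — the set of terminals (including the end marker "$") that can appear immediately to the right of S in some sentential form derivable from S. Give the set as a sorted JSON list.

Compute FIRST by fixpoint:
iter 1:
  A via A→c: +{c}
  A via A→d: +{d}
  B via B→a c: +{a}
  B via B→b a: +{b}
  S via S→b: +{b}
  S via S→d B: +{d}
  FIRST(S)={b,d}  FIRST(A)={c,d}  FIRST(B)={a,b}
iter 2: (no change)
  FIRST(S)={b,d}  FIRST(A)={c,d}  FIRST(B)={a,b}

FOLLOW iteration:
seed FOLLOW(S) with $
round 1:
  A→A b: FOLLOW(A) ⊇ FIRST(b) = {b}; new: +{b}
  B→B c c: FOLLOW(B) ⊇ FIRST(c) = {c}; new: +{c}
  S→S b: FOLLOW(S) ⊇ FIRST(b) = {b}; new: +{b}
  S→b A: FOLLOW(A) ⊇ FOLLOW(S) ⊇ {$,b}; new: +{$}
  S→d B: FOLLOW(B) ⊇ FOLLOW(S) ⊇ {$,b}; new: +{$,b}
  FOLLOW[S]={$,b}  FOLLOW[A]={$,b}  FOLLOW[B]={$,b,c}
round 2: — fixpoint
  FOLLOW[S]={$,b}  FOLLOW[A]={$,b}  FOLLOW[B]={$,b,c}

FOLLOW(S) = ["$", "b"]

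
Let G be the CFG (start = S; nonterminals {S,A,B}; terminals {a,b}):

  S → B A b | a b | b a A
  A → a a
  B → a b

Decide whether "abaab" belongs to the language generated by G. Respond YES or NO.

CNF form of G:
  S -> B X2 | T0 T1 | T1 X3
  A -> T0 T0
  B -> T0 T1
  T0 -> a
  T1 -> b
  X2 -> A T1
  X3 -> T0 A

CYK table (by increasing span):
  T[0,0] 'a' = {T0}  orig:{}
  T[1,1] 'b' = {T1}  orig:{}
  T[2,2] 'a' = {T0}  orig:{}
  T[3,3] 'a' = {T0}  orig:{}
  T[4,4] 'b' = {T1}  orig:{}
  T[0,1] 'ab' = {B,S}
  T[1,2] 'ba' = ∅
  T[2,3] 'aa' = {A}
  T[3,4] 'ab' = {B,S}
  T[0,2] 'aba' = ∅
  T[1,3] 'baa' = ∅
  T[2,4] 'aab' = {X2}  orig:{}
  T[0,3] 'abaa' = ∅
  T[1,4] 'baab' = ∅
  T[0,4] 'abaab' = {S}

S ∈ T[0,4] ⇒ YES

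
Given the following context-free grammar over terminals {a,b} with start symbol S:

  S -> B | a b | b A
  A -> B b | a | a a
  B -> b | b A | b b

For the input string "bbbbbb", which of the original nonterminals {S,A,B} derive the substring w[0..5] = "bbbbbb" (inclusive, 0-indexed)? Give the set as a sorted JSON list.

CNF form of G:
  S -> T0 A | T0 T0 | T1 T0 | b
  A -> B T0 | T1 T1 | a
  B -> T0 A | T0 T0 | b
  T0 -> b
  T1 -> a

CYK fill — only the sub-triangle for w[0..5]:
  T[0,0] 'b' = {B,S,T0}  orig:{B,S}
  T[1,1] 'b' = {B,S,T0}  orig:{B,S}
  T[2,2] 'b' = {B,S,T0}  orig:{B,S}
  T[3,3] 'b' = {B,S,T0}  orig:{B,S}
  T[4,4] 'b' = {B,S,T0}  orig:{B,S}
  T[5,5] 'b' = {B,S,T0}  orig:{B,S}
  T[0,1] 'bb' = {A,B,S}
  T[1,2] 'bb' = {A,B,S}
  T[2,3] 'bb' = {A,B,S}
  T[3,4] 'bb' = {A,B,S}
  T[4,5] 'bb' = {A,B,S}
  T[0,2] 'bbb' = {A,B,S}
  T[1,3] 'bbb' = {A,B,S}
  T[2,4] 'bbb' = {A,B,S}
  T[3,5] 'bbb' = {A,B,S}
  T[0,3] 'bbbb' = {A,B,S}
  T[1,4] 'bbbb' = {A,B,S}
  T[2,5] 'bbbb' = {A,B,S}
  T[0,4] 'bbbbb' = {A,B,S}
  T[1,5] 'bbbbb' = {A,B,S}
  T[0,5] 'bbbbbb' = {A,B,S}

Original NTs in T[0,5] deriving "bbbbbb": ["A", "B", "S"]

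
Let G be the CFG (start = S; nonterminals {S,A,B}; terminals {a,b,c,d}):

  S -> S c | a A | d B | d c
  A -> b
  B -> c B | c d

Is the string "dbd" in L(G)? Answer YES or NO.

Convert to CNF:
  S -> S T0 | T1 B | T1 T0 | T2 A
  A -> b
  B -> T0 B | T0 T1
  T0 -> c
  T1 -> d
  T2 -> a

CYK table (by increasing span):
  [0..0]={T1}  "d"  orig:{}
  [1..1]={A}  "b"
  [2..2]={T1}  "d"  orig:{}
  [0..1]=∅  "db"
  [1..2]=∅  "bd"
  [0..2]=∅  "dbd"

S ∉ T[0,2] ⇒ NO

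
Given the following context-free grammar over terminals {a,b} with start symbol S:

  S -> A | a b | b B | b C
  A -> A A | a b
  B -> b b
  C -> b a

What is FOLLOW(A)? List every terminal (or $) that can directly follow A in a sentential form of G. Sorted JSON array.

FIRST sets, iterate to fixpoint:
[1]
  A via A→a b: +{a}
  B via B→b b: +{b}
  C via C→b a: +{b}
  S via S→A: +{a}
  S via S→b B: +{b}
  FIRST[S]={a,b}  FIRST[A]={a}  FIRST[B]={b}  FIRST[C]={b}
[2] done
  FIRST[S]={a,b}  FIRST[A]={a}  FIRST[B]={b}  FIRST[C]={b}

FOLLOW sets:
initialize: $ ∈ FOLLOW(S)
iter 1:
  A→A A: FOLLOW(A) ⊇ FIRST(A) = {a}; new: +{a}
  S→A: FOLLOW(A) ⊇ FOLLOW(S) ⊇ {$}; new: +{$}
  S→b B: FOLLOW(B) ⊇ FOLLOW(S) ⊇ {$}; new: +{$}
  S→b C: FOLLOW(C) ⊇ FOLLOW(S) ⊇ {$}; new: +{$}
  FOLLOW[S]={$}  FOLLOW[A]={$,a}  FOLLOW[B]={$}  FOLLOW[C]={$}
iter 2: (stable)
  FOLLOW[S]={$}  FOLLOW[A]={$,a}  FOLLOW[B]={$}  FOLLOW[C]={$}

FOLLOW(A) = ["$", "a"]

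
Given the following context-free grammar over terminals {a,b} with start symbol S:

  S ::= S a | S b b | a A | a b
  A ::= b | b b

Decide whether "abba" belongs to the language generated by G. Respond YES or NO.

CNF form of G:
  S -> S T1 | S X2 | T1 A | T1 T0
  A -> T0 T0 | b
  T0 -> b
  T1 -> a
  X2 -> T0 T0

CYK fill:
  cell(0,0) a: {T1}  orig:{}
  cell(1,1) b: {A,T0}  orig:{A}
  cell(2,2) b: {A,T0}  orig:{A}
  cell(3,3) a: {T1}  orig:{}
  cell(0,1) ab: {S}
  cell(1,2) bb: {A,X2}  orig:{A}
  cell(2,3) ba: ∅
  cell(0,2) abb: {S}
  cell(1,3) bba: ∅
  cell(0,3) abba: {S}

S ∈ T[0,3] ⇒ YES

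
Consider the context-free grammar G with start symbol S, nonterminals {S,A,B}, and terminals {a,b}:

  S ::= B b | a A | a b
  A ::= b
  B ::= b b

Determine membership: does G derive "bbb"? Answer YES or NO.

CNF form of G:
  S -> B T0 | T1 A | T1 T0
  A -> b
  B -> T0 T0
  T0 -> b
  T1 -> a

CYK fill:
  T[0,0] 'b' = {A,T0}  orig:{A}
  T[1,1] 'b' = {A,T0}  orig:{A}
  T[2,2] 'b' = {A,T0}  orig:{A}
  T[0,1] 'bb' = {B}
  T[1,2] 'bb' = {B}
  T[0,2] 'bbb' = {S}

S ∈ T[0,2] ⇒ YES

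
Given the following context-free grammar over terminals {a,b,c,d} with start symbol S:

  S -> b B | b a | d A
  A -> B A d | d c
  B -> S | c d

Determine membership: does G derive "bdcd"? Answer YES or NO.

Convert to CNF:
  S -> T0 A | T2 B | T2 T3
  A -> B X4 | T0 T1
  B -> T0 A | T1 T0 | T2 B | T2 T3
  T0 -> d
  T1 -> c
  T2 -> b
  T3 -> a
  X4 -> A T0

CYK table (by increasing span):
  cell(0,0) b: {T2}  orig:{}
  cell(1,1) d: {T0}  orig:{}
  cell(2,2) c: {T1}  orig:{}
  cell(3,3) d: {T0}  orig:{}
  cell(0,1) bd: ∅
  cell(1,2) dc: {A}
  cell(2,3) cd: {B}
  cell(0,2) bdc: ∅
  cell(1,3) dcd: {X4}  orig:{}
  cell(0,3) bdcd: ∅

S ∉ T[0,3] ⇒ NO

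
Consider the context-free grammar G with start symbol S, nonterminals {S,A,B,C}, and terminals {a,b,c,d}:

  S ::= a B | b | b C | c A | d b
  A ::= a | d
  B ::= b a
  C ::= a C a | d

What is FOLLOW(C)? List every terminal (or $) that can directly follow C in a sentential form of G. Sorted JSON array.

Compute FIRST by fixpoint:
pass 1:
  A via A→a: +{a}
  A via A→d: +{d}
  B via B→b a: +{b}
  C via C→a C a: +{a}
  C via C→d: +{d}
  S via S→a B: +{a}
  S via S→b: +{b}
  S via S→c A: +{c}
  S via S→d b: +{d}
  S: {a,b,c,d}  A: {a,d}  B: {b}  C: {a,d}
pass 2: (stable)
  S: {a,b,c,d}  A: {a,d}  B: {b}  C: {a,d}

Compute FOLLOW by fixpoint:
initialize: $ ∈ FOLLOW(S)
round 1:
  C→a C a: FOLLOW(C) ⊇ FIRST(a) = {a}; new: +{a}
  S→a B: FOLLOW(B) ⊇ FOLLOW(S) ⊇ {$}; new: +{$}
  S→b C: FOLLOW(C) ⊇ FOLLOW(S) ⊇ {$}; new: +{$}
  S→c A: FOLLOW(A) ⊇ FOLLOW(S) ⊇ {$}; new: +{$}
  FOLLOW(S)={$}  FOLLOW(A)={$}  FOLLOW(B)={$}  FOLLOW(C)={$,a}
round 2: (stable)
  FOLLOW(S)={$}  FOLLOW(A)={$}  FOLLOW(B)={$}  FOLLOW(C)={$,a}

FOLLOW(C) = ["$", "a"]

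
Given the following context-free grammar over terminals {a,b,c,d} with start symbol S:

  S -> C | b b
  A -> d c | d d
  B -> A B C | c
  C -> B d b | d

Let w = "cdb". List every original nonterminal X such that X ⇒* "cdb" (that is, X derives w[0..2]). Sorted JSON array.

Convert to CNF:
  S -> B X5 | T2 T2 | d
  A -> T0 T0 | T0 T1
  B -> A X3 | c
  C -> B X4 | d
  T0 -> d
  T1 -> c
  T2 -> b
  X3 -> B C
  X4 -> T0 T2
  X5 -> T0 T2

CYK fill — only the sub-triangle for w[0..2]:
  T[0,0] 'c' = {B,T1}  orig:{B}
  T[1,1] 'd' = {C,S,T0}  orig:{C,S}
  T[2,2] 'b' = {T2}  orig:{}
  T[0,1] 'cd' = {X3}  orig:{}
  T[1,2] 'db' = {X4,X5}  orig:{}
  T[0,2] 'cdb' = {C,S}

Original NTs in T[0,2] deriving "cdb": ["C", "S"]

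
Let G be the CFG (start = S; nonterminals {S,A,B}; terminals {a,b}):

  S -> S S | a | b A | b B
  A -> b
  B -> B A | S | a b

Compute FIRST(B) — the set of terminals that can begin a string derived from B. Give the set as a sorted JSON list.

FIRST sets, iterate to fixpoint:
[1]
  A via A→b: +{b}
  B via B→a b: +{a}
  S via S→a: +{a}
  S via S→b A: +{b}
  FIRST[S]={a,b}  FIRST[A]={b}  FIRST[B]={a}
[2]
  B via B→S: +{b}
  FIRST[S]={a,b}  FIRST[A]={b}  FIRST[B]={a,b}
[3] (no change)
  FIRST[S]={a,b}  FIRST[A]={b}  FIRST[B]={a,b}

FIRST(B) = ["a", "b"]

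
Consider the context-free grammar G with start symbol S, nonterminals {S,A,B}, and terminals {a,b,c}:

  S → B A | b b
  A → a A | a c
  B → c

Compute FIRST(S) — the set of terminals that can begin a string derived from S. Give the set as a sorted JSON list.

FIRST iteration:
[1]
  A via A→a A: +{a}
  B via B→c: +{c}
  S via S→B A: +{c}
  S via S→b b: +{b}
  FIRST[S]={b,c}  FIRST[A]={a}  FIRST[B]={c}
[2] (stable)
  FIRST[S]={b,c}  FIRST[A]={a}  FIRST[B]={c}

FIRST(S) = ["b", "c"]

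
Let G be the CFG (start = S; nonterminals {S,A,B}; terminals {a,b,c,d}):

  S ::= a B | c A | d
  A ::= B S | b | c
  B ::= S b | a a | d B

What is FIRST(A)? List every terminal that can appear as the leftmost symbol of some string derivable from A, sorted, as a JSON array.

FIRST sets, iterate to fixpoint:
round 1:
  A via A→b: +{b}
  A via A→c: +{c}
  B via B→a a: +{a}
  B via B→d B: +{d}
  S via S→a B: +{a}
  S via S→c A: +{c}
  S via S→d: +{d}
  FIRST(S)={a,c,d}  FIRST(A)={b,c}  FIRST(B)={a,d}
round 2:
  A via A→B S: +{a,d}
  B via B→S b: +{c}
  FIRST(S)={a,c,d}  FIRST(A)={a,b,c,d}  FIRST(B)={a,c,d}
round 3: — fixpoint
  FIRST(S)={a,c,d}  FIRST(A)={a,b,c,d}  FIRST(B)={a,c,d}

FIRST(A) = ["a", "b", "c", "d"]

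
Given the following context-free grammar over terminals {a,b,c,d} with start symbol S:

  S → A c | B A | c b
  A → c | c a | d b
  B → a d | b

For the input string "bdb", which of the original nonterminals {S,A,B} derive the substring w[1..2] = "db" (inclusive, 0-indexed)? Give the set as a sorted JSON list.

CNF form of G:
  S -> A T0 | B A | T0 T3
  A -> T0 T1 | T2 T3 | c
  B -> T1 T2 | b
  T0 -> c
  T1 -> a
  T2 -> d
  T3 -> b

CYK table (by increasing span) — only the sub-triangle for w[1..2]:
  cell(1,1) d: {T2}  orig:{}
  cell(2,2) b: {B,T3}  orig:{B}
  cell(1,2) db: {A}

Original NTs in T[1,2] deriving "db": ["A"]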